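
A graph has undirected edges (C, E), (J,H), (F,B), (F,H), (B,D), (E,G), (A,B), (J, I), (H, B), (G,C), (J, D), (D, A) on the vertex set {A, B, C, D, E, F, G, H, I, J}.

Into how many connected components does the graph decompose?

From A: component {A, B, D, F, H, I, J}.
From C: component {C, E, G}.
That's 2 components.

2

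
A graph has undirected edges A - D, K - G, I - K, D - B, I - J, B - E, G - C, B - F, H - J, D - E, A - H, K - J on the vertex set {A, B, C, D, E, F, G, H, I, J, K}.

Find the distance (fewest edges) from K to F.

Distance 0: K.
Distance 1: G, I, J.
Distance 2: C, H.
Distance 3: A.
Distance 4: D.
Distance 5: B, E.
Distance 6: F — contains F.

6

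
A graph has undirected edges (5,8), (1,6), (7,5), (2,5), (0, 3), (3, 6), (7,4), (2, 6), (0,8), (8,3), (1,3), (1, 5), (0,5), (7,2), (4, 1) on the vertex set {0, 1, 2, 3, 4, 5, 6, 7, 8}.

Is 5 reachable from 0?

Explore from 0.
Distance 1: reach 3, 5, 8.
Found 5.

Yes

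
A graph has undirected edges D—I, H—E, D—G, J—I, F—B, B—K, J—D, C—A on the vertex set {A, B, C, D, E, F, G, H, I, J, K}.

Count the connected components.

4

From A: component {A, C}.
From B: component {B, F, K}.
From D: component {D, G, I, J}.
From E: component {E, H}.
That's 4 components.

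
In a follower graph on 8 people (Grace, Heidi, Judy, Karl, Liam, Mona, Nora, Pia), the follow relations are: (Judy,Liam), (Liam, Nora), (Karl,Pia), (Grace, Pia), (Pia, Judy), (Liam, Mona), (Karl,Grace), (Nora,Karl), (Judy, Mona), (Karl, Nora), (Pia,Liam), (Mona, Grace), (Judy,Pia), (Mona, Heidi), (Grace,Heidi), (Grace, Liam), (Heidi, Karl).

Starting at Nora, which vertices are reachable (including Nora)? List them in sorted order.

Start at Nora.
Its neighbours: Karl.
Then their neighbours: Grace, Pia.
Then next layer: Heidi, Judy, Liam.
Then next layer: Mona.
Every vertex is now reached.

Grace, Heidi, Judy, Karl, Liam, Mona, Nora, Pia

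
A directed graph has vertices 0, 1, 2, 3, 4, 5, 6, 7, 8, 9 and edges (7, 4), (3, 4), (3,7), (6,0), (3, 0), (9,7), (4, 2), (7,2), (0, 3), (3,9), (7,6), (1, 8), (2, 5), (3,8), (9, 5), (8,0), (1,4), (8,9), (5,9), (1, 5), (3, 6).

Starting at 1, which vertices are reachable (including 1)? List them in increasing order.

Start at 1.
Its neighbours: 4, 5, 8.
Then their neighbours: 0, 2, 9.
Then next layer: 3, 7.
Then next layer: 6.
Every vertex is now reached.

0, 1, 2, 3, 4, 5, 6, 7, 8, 9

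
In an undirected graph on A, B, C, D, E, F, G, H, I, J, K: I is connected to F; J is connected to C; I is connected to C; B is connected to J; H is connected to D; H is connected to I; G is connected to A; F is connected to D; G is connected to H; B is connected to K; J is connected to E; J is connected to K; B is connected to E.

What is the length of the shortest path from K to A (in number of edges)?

Distance 0: K.
Distance 1: B, J.
Distance 2: C, E.
Distance 3: I.
Distance 4: F, H.
Distance 5: D, G.
Distance 6: A — contains A.

6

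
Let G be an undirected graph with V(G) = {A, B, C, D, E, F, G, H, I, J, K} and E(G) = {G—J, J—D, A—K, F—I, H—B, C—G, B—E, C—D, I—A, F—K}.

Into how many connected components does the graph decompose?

From A: component {A, F, I, K}.
From B: component {B, E, H}.
From C: component {C, D, G, J}.
That's 3 components.

3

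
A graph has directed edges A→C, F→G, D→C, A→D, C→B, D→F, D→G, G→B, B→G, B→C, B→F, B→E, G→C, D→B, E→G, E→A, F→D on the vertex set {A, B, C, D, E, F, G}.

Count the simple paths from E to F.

E→A→C→B→F
E→A→D→B→F
E→A→D→C→B→F
E→A→D→F
E→A→D→G→B→F
E→A→D→G→C→B→F
E→G→B→F
E→G→C→B→F

8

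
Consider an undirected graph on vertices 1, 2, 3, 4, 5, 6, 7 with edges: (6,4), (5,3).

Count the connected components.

5

From 1: component {1}.
From 2: component {2}.
From 3: component {3, 5}.
From 4: component {4, 6}.
From 7: component {7}.
That's 5 components.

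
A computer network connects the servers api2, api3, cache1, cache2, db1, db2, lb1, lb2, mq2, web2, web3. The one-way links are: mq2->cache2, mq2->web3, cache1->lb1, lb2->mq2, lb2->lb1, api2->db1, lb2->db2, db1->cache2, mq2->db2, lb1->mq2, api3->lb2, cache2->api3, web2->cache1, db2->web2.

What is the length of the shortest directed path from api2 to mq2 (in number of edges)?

Distance 0: api2.
Distance 1: db1.
Distance 2: cache2.
Distance 3: api3.
Distance 4: lb2.
Distance 5: db2, lb1, mq2 — contains mq2.

5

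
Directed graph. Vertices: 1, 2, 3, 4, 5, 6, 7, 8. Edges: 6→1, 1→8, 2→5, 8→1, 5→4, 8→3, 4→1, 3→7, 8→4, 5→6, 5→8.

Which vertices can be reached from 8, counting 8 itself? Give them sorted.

1, 3, 4, 7, 8

Start at 8.
Its neighbours: 1, 3, 4.
Then their neighbours: 7.
Nothing further is reachable.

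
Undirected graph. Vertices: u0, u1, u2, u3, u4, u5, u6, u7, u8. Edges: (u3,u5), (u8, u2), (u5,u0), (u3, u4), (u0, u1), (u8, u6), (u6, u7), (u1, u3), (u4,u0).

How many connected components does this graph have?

From u0: component {u0, u1, u3, u4, u5}.
From u2: component {u2, u6, u7, u8}.
That's 2 components.

2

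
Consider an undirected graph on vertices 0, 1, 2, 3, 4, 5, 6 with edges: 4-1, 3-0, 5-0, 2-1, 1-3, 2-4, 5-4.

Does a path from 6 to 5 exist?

6 has no edges, so nothing is reachable from it.

No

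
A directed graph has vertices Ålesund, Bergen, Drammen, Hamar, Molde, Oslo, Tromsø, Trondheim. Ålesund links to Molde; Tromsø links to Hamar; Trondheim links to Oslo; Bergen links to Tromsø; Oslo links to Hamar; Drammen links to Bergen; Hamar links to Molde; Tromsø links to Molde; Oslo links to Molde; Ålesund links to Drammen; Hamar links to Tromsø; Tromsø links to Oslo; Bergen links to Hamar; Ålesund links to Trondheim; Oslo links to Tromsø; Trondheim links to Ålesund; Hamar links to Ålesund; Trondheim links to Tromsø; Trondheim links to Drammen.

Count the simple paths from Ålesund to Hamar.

10

Ålesund→Drammen→Bergen→Hamar
Ålesund→Drammen→Bergen→Tromsø→Hamar
Ålesund→Drammen→Bergen→Tromsø→Oslo→Hamar
Ålesund→Trondheim→Drammen→Bergen→Hamar
Ålesund→Trondheim→Drammen→Bergen→Tromsø→Hamar
Ålesund→Trondheim→Drammen→Bergen→Tromsø→Oslo→Hamar
Ålesund→Trondheim→Oslo→Hamar
Ålesund→Trondheim→Oslo→Tromsø→Hamar
Ålesund→Trondheim→Tromsø→Hamar
Ålesund→Trondheim→Tromsø→Oslo→Hamar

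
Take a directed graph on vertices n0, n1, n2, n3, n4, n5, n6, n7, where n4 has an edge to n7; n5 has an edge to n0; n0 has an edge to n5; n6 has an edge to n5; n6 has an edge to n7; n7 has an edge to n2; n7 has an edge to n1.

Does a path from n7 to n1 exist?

Explore from n7.
Distance 1: reach n1, n2.
Found n1.

Yes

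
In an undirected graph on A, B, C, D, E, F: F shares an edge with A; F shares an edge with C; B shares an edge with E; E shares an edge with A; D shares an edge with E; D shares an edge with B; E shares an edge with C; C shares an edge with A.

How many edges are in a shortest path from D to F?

Distance 0: D.
Distance 1: B, E.
Distance 2: A, C.
Distance 3: F — contains F.

3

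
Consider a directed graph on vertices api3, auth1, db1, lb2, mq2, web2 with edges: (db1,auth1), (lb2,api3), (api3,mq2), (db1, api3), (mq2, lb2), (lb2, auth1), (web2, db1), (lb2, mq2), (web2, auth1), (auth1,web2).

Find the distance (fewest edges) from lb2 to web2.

2

Distance 0: lb2.
Distance 1: api3, auth1, mq2.
Distance 2: web2 — contains web2.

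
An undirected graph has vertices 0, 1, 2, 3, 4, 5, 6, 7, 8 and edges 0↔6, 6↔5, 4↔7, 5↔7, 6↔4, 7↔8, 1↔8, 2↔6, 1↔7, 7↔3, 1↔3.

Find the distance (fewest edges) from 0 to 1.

4

Distance 0: 0.
Distance 1: 6.
Distance 2: 2, 4, 5.
Distance 3: 7.
Distance 4: 1, 3, 8 — contains 1.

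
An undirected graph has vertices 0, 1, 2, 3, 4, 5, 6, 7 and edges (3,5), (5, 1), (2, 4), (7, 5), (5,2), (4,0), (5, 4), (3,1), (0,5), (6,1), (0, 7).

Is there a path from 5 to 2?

Yes

Explore from 5.
Distance 1: reach 0, 1, 2, 3, 4, 7.
Found 2.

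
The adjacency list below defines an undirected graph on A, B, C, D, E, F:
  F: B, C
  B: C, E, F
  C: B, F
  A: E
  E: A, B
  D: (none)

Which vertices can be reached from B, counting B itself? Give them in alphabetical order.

Start at B.
Its neighbours: C, E, F.
Then their neighbours: A.
Nothing further is reachable.

A, B, C, E, F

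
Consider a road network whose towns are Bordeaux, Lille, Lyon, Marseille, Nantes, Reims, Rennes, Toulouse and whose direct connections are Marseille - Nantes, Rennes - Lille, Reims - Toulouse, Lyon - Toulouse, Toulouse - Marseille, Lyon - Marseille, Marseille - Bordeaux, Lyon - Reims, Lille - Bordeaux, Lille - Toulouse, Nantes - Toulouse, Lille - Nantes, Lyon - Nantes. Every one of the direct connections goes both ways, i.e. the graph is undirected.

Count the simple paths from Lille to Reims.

Lille–Bordeaux–Marseille–Lyon–Nantes–Toulouse–Reims
Lille–Bordeaux–Marseille–Lyon–Reims
Lille–Bordeaux–Marseille–Lyon–Toulouse–Reims
Lille–Bordeaux–Marseille–Nantes–Lyon–Reims
Lille–Bordeaux–Marseille–Nantes–Lyon–Toulouse–Reims
Lille–Bordeaux–Marseille–Nantes–Toulouse–Lyon–Reims
Lille–Bordeaux–Marseille–Nantes–Toulouse–Reims
Lille–Bordeaux–Marseille–Toulouse–Lyon–Reims
... and 18 more.

26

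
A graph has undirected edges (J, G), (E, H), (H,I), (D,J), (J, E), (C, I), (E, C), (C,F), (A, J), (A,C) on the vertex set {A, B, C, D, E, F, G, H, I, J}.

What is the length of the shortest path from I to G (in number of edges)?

Distance 0: I.
Distance 1: C, H.
Distance 2: A, E, F.
Distance 3: J.
Distance 4: D, G — contains G.

4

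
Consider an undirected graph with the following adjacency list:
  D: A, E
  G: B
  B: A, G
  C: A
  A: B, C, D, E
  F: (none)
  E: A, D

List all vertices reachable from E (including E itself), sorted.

A, B, C, D, E, G

Start at E.
Its neighbours: A, D.
Then their neighbours: B, C.
Then next layer: G.
Nothing further is reachable.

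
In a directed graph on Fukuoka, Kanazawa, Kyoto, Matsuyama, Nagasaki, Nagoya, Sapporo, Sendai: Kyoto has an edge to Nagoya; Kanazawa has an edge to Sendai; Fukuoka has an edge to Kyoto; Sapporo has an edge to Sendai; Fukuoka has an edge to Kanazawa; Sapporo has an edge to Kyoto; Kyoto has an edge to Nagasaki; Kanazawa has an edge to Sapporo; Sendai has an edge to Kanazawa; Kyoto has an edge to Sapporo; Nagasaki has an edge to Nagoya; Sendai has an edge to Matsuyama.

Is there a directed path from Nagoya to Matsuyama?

No

Nagoya has no outgoing edges, so nothing is reachable from it.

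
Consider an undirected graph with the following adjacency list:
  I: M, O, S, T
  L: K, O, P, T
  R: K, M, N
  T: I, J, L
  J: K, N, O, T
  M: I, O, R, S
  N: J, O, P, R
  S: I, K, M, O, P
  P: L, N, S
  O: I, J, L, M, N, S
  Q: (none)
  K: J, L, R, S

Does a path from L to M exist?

Yes

Explore from L.
Distance 1: reach K, O, P, T.
Distance 2: reach I, J, M, N, R, S.
Found M.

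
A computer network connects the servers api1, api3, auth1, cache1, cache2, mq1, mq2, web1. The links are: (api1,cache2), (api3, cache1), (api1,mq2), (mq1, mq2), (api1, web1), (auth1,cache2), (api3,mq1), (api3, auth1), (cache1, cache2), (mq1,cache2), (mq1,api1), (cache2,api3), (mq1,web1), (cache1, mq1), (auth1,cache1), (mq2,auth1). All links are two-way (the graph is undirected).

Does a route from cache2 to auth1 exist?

Explore from cache2.
Distance 1: reach api1, api3, auth1, cache1, mq1.
Found auth1.

Yes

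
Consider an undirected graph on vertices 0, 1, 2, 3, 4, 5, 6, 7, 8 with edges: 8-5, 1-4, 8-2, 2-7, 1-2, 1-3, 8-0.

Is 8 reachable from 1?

Yes

Explore from 1.
Distance 1: reach 2, 3, 4.
Distance 2: reach 7, 8.
Found 8.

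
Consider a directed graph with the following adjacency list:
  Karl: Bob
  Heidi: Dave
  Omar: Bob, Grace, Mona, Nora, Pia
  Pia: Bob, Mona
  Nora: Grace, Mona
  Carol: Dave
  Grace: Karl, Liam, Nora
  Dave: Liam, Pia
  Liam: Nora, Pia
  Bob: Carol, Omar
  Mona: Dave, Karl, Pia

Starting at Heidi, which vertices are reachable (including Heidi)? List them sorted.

Bob, Carol, Dave, Grace, Heidi, Karl, Liam, Mona, Nora, Omar, Pia

Start at Heidi.
Its neighbours: Dave.
Then their neighbours: Liam, Pia.
Then next layer: Bob, Mona, Nora.
Then next layer: Carol, Grace, Karl, Omar.
Every vertex is now reached.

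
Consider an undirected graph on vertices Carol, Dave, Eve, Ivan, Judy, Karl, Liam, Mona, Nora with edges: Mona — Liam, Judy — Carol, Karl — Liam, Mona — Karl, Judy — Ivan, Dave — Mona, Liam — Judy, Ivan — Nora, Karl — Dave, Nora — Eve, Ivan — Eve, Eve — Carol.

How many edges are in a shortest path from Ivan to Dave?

4

Distance 0: Ivan.
Distance 1: Eve, Judy, Nora.
Distance 2: Carol, Liam.
Distance 3: Karl, Mona.
Distance 4: Dave — contains Dave.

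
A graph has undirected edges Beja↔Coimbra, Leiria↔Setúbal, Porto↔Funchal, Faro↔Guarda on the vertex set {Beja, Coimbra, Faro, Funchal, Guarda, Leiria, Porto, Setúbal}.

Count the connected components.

4

From Beja: component {Beja, Coimbra}.
From Faro: component {Faro, Guarda}.
From Funchal: component {Funchal, Porto}.
From Leiria: component {Leiria, Setúbal}.
That's 4 components.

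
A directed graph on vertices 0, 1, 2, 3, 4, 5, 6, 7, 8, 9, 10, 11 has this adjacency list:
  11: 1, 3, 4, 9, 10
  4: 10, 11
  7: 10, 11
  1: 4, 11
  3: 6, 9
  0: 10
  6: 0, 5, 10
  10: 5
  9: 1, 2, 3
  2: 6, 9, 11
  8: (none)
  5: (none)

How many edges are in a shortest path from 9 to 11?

Distance 0: 9.
Distance 1: 1, 2, 3.
Distance 2: 4, 6, 11 — contains 11.

2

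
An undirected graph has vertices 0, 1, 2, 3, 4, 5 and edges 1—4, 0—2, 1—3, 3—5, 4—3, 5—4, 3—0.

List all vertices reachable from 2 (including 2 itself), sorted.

0, 1, 2, 3, 4, 5

Start at 2.
Its neighbours: 0.
Then their neighbours: 3.
Then next layer: 1, 4, 5.
Every vertex is now reached.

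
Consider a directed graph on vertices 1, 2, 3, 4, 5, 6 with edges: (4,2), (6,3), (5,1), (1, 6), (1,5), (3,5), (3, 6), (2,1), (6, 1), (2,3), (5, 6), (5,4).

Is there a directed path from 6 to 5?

Yes

Explore from 6.
Distance 1: reach 1, 3.
Distance 2: reach 5.
Found 5.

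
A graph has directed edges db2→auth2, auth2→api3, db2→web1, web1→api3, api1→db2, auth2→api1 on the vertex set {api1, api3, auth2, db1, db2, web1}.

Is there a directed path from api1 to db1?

Explore from api1.
Distance 1: reach db2.
Distance 2: reach auth2, web1.
Distance 3: reach api3.
The search from api1 is exhausted; no directed path reaches db1.

No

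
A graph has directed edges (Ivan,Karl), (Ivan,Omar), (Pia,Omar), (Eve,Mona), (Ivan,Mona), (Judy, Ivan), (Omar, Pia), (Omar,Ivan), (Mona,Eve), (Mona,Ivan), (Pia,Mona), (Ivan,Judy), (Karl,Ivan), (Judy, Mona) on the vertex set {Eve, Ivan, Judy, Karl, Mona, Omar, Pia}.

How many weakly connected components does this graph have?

From Eve: component {Eve, Ivan, Judy, Karl, Mona, Omar, Pia}.
That's 1 component.

1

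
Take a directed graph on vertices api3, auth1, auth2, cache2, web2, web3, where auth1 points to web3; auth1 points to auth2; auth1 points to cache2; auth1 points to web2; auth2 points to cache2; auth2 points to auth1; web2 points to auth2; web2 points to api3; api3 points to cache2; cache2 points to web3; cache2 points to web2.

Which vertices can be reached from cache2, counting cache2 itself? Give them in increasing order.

api3, auth1, auth2, cache2, web2, web3

Start at cache2.
Its neighbours: web2, web3.
Then their neighbours: api3, auth2.
Then next layer: auth1.
Every vertex is now reached.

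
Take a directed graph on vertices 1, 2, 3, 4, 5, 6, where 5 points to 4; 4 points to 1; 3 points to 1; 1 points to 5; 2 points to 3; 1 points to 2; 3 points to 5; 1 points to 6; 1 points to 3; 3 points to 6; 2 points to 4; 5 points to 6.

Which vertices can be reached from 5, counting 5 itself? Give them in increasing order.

Start at 5.
Its neighbours: 4, 6.
Then their neighbours: 1.
Then next layer: 2, 3.
Every vertex is now reached.

1, 2, 3, 4, 5, 6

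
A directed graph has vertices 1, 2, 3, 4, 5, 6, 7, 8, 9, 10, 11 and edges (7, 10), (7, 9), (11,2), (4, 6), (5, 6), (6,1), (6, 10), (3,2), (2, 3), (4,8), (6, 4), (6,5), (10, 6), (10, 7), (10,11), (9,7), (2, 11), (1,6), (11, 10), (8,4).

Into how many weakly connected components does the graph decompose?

From 1: component {1, 2, 3, 4, 5, 6, 7, 8, 9, 10, 11}.
That's 1 component.

1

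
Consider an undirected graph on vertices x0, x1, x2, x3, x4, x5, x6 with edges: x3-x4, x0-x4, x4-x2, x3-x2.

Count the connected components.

From x0: component {x0, x2, x3, x4}.
From x1: component {x1}.
From x5: component {x5}.
From x6: component {x6}.
That's 4 components.

4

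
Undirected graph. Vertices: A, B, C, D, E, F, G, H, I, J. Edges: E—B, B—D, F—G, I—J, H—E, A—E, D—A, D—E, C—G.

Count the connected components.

3

From A: component {A, B, D, E, H}.
From C: component {C, F, G}.
From I: component {I, J}.
That's 3 components.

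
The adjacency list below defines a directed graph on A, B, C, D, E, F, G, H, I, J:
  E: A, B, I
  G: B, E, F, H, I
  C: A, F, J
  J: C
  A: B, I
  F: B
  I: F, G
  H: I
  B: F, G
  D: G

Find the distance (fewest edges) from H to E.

3

Distance 0: H.
Distance 1: I.
Distance 2: F, G.
Distance 3: B, E — contains E.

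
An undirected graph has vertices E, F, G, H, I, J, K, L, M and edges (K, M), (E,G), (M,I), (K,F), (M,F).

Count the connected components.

5

From E: component {E, G}.
From F: component {F, I, K, M}.
From H: component {H}.
From J: component {J}.
From L: component {L}.
That's 5 components.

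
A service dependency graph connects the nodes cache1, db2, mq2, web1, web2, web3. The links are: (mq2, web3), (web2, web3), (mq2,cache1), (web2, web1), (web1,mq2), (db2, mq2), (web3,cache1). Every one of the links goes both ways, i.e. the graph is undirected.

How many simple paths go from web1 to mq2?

web1–mq2
web1–web2–web3–cache1–mq2
web1–web2–web3–mq2

3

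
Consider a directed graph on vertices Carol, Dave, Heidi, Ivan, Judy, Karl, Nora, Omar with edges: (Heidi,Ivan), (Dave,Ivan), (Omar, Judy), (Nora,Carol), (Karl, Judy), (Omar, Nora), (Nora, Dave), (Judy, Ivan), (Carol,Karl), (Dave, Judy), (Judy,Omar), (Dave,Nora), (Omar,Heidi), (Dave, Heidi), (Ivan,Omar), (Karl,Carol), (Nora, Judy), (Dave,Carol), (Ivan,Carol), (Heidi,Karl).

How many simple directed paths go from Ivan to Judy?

Ivan→Carol→Karl→Judy
Ivan→Omar→Heidi→Karl→Judy
Ivan→Omar→Judy
Ivan→Omar→Nora→Carol→Karl→Judy
Ivan→Omar→Nora→Dave→Carol→Karl→Judy
Ivan→Omar→Nora→Dave→Heidi→Karl→Judy
Ivan→Omar→Nora→Dave→Judy
Ivan→Omar→Nora→Judy

8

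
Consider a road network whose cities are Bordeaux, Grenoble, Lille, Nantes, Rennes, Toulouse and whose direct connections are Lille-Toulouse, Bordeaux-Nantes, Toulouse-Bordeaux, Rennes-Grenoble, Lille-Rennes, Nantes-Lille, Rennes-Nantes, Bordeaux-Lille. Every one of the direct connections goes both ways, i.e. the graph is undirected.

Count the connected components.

From Bordeaux: component {Bordeaux, Grenoble, Lille, Nantes, Rennes, Toulouse}.
That's 1 component.

1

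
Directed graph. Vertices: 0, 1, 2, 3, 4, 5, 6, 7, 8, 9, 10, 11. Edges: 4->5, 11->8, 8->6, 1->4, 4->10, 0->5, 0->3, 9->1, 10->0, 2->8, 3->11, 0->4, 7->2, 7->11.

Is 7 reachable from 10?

No

Explore from 10.
Distance 1: reach 0.
Distance 2: reach 3, 4, 5.
Distance 3: reach 11.
Distance 4: reach 8.
Distance 5: reach 6.
The search from 10 is exhausted; no directed path reaches 7.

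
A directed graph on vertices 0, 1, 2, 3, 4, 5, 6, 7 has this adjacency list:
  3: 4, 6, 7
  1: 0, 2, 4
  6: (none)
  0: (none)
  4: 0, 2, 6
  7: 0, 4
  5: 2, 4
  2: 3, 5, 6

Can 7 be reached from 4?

Explore from 4.
Distance 1: reach 0, 2, 6.
Distance 2: reach 3, 5.
Distance 3: reach 7.
Found 7.

Yes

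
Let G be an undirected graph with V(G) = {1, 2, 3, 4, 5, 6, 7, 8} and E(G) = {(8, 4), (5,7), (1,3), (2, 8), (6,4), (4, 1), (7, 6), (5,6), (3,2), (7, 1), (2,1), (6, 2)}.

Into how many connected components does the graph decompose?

1

From 1: component {1, 2, 3, 4, 5, 6, 7, 8}.
That's 1 component.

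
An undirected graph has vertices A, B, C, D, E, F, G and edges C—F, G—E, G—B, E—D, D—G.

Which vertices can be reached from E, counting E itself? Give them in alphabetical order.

Start at E.
Its neighbours: D, G.
Then their neighbours: B.
Nothing further is reachable.

B, D, E, G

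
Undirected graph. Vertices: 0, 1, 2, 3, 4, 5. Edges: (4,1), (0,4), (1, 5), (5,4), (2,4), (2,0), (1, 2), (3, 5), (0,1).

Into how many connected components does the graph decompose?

From 0: component {0, 1, 2, 3, 4, 5}.
That's 1 component.

1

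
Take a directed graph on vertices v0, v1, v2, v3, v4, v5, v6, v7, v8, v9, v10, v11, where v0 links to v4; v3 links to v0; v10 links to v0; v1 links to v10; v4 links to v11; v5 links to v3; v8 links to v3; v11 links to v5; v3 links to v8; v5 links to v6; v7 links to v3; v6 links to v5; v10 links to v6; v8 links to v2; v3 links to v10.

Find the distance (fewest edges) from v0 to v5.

3

Distance 0: v0.
Distance 1: v4.
Distance 2: v11.
Distance 3: v5 — contains v5.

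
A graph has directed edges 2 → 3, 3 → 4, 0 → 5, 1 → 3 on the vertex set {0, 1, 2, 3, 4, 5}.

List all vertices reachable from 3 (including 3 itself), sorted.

3, 4

Start at 3.
Its neighbours: 4.
Nothing further is reachable.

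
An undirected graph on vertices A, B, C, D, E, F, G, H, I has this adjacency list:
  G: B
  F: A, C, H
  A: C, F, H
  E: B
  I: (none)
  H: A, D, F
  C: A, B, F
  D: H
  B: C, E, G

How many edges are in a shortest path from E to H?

4

Distance 0: E.
Distance 1: B.
Distance 2: C, G.
Distance 3: A, F.
Distance 4: H — contains H.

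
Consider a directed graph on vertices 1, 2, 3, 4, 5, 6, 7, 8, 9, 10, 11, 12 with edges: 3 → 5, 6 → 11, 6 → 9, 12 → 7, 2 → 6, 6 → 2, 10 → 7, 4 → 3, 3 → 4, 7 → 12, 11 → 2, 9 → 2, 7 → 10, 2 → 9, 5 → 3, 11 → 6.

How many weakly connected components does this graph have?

5

From 1: component {1}.
From 2: component {2, 6, 9, 11}.
From 3: component {3, 4, 5}.
From 7: component {7, 10, 12}.
From 8: component {8}.
That's 5 components.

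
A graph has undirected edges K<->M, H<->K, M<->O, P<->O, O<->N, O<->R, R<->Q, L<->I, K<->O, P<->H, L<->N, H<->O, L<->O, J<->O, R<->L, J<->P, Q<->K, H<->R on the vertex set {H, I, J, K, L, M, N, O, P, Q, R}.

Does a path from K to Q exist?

Explore from K.
Distance 1: reach H, M, O, Q.
Found Q.

Yes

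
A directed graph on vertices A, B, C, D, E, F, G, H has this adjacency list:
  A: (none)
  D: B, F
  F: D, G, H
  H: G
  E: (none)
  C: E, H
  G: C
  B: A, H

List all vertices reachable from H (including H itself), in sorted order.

C, E, G, H

Start at H.
Its neighbours: G.
Then their neighbours: C.
Then next layer: E.
Nothing further is reachable.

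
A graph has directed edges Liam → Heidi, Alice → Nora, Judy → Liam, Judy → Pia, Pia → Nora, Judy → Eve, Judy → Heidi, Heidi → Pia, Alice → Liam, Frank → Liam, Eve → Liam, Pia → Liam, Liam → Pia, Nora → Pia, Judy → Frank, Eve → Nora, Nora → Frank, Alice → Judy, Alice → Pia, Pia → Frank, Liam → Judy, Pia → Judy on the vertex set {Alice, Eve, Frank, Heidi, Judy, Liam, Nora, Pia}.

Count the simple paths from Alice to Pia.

Alice→Judy→Eve→Liam→Heidi→Pia
Alice→Judy→Eve→Liam→Pia
Alice→Judy→Eve→Nora→Frank→Liam→Heidi→Pia
Alice→Judy→Eve→Nora→Frank→Liam→Pia
Alice→Judy→Eve→Nora→Pia
Alice→Judy→Frank→Liam→Heidi→Pia
Alice→Judy→Frank→Liam→Pia
Alice→Judy→Heidi→Pia
... and 14 more.

22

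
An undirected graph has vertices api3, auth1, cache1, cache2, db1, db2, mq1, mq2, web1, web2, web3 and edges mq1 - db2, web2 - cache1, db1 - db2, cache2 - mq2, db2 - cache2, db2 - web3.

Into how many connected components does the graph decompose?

From api3: component {api3}.
From auth1: component {auth1}.
From cache1: component {cache1, web2}.
From cache2: component {cache2, db1, db2, mq1, mq2, web3}.
From web1: component {web1}.
That's 5 components.

5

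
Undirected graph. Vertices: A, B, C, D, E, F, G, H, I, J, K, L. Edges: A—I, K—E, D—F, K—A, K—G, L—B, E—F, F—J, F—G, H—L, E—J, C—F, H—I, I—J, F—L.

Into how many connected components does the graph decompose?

From A: component {A, B, C, D, E, F, G, H, I, J, K, L}.
That's 1 component.

1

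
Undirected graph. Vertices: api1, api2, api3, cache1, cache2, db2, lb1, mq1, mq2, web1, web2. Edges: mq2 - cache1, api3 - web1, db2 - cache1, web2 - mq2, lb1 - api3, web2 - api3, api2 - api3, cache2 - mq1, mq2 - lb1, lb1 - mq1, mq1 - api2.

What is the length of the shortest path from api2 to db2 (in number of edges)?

Distance 0: api2.
Distance 1: api3, mq1.
Distance 2: cache2, lb1, web1, web2.
Distance 3: mq2.
Distance 4: cache1.
Distance 5: db2 — contains db2.

5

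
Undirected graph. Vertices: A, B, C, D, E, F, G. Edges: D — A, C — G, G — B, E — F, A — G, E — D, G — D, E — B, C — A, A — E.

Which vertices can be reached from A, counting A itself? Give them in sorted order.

Start at A.
Its neighbours: C, D, E, G.
Then their neighbours: B, F.
Every vertex is now reached.

A, B, C, D, E, F, G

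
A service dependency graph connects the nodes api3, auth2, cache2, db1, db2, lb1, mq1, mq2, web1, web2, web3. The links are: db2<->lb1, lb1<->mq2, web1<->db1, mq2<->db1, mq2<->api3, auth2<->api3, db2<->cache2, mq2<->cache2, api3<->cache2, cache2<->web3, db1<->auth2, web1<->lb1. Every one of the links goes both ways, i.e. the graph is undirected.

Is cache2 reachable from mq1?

mq1 has no edges, so nothing is reachable from it.

No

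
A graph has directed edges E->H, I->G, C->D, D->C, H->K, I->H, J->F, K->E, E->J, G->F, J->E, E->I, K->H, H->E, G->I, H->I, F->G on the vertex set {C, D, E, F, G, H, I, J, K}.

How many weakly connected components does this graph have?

2

From C: component {C, D}.
From E: component {E, F, G, H, I, J, K}.
That's 2 components.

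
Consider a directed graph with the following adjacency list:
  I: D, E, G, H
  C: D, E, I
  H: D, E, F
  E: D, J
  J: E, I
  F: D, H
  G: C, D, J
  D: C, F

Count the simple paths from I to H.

I→D→F→H
I→E→D→F→H
I→G→C→D→F→H
I→G→C→E→D→F→H
I→G→D→F→H
I→G→J→E→D→F→H
I→H

7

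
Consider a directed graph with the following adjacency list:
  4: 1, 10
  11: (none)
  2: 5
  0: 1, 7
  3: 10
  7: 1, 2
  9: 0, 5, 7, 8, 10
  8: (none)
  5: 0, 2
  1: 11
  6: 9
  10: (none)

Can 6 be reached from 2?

No

Explore from 2.
Distance 1: reach 5.
Distance 2: reach 0.
Distance 3: reach 1, 7.
Distance 4: reach 11.
The search from 2 is exhausted; no directed path reaches 6.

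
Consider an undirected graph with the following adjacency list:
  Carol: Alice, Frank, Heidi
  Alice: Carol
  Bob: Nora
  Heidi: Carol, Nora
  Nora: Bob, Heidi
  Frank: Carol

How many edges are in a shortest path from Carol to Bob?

Distance 0: Carol.
Distance 1: Alice, Frank, Heidi.
Distance 2: Nora.
Distance 3: Bob — contains Bob.

3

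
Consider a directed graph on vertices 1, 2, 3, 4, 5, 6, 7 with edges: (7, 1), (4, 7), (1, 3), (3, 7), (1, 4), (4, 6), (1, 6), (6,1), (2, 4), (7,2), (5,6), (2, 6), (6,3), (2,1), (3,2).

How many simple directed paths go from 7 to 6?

8

7→1→3→2→4→6
7→1→3→2→6
7→1→4→6
7→1→6
7→2→1→4→6
7→2→1→6
7→2→4→6
7→2→6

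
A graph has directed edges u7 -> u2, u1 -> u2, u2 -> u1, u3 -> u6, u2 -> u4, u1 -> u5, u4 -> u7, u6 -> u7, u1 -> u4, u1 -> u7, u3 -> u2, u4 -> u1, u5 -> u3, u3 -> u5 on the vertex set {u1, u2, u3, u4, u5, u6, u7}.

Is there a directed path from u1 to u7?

Yes

Explore from u1.
Distance 1: reach u2, u4, u5, u7.
Found u7.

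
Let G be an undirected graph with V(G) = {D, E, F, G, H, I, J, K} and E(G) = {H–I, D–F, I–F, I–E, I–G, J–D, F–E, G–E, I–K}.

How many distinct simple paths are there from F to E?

3

F–E
F–I–E
F–I–G–E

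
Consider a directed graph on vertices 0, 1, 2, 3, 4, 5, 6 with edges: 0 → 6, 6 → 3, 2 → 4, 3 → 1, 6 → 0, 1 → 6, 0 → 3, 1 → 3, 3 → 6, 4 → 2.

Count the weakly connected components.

From 0: component {0, 1, 3, 6}.
From 2: component {2, 4}.
From 5: component {5}.
That's 3 components.

3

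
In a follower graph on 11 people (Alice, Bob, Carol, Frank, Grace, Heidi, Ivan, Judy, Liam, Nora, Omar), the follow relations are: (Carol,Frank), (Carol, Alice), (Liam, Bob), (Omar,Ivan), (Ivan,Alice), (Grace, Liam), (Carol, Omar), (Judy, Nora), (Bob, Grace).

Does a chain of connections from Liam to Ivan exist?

Explore from Liam.
Distance 1: reach Bob.
Distance 2: reach Grace.
The search from Liam is exhausted; no directed path reaches Ivan.

No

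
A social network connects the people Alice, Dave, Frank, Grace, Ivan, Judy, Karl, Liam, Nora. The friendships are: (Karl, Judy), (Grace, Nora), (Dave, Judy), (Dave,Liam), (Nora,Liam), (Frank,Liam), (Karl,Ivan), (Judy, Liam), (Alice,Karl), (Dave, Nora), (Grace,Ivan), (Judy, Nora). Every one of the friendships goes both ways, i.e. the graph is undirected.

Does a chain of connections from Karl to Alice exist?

Yes

Explore from Karl.
Distance 1: reach Alice, Ivan, Judy.
Found Alice.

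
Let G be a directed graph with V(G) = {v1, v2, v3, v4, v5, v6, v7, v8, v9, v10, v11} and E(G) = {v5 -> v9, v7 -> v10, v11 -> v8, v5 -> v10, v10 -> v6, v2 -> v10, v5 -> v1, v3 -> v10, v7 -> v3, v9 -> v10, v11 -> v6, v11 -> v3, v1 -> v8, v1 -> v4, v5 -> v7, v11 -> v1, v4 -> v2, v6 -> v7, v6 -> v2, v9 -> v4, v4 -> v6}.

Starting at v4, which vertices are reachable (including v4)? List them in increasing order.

v2, v3, v4, v6, v7, v10

Start at v4.
Its neighbours: v2, v6.
Then their neighbours: v7, v10.
Then next layer: v3.
Nothing further is reachable.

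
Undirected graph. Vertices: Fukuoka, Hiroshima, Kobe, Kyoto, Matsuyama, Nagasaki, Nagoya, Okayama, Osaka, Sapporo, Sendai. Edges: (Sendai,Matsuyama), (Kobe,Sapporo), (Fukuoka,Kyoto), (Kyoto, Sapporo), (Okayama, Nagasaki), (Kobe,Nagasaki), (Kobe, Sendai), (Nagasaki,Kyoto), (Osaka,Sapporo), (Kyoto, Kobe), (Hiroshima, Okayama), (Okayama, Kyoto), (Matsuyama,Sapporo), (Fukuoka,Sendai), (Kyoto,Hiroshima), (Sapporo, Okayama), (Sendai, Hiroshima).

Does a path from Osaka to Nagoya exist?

Explore from Osaka.
Distance 1: reach Sapporo.
Distance 2: reach Kobe, Kyoto, Matsuyama, Okayama.
Distance 3: reach Fukuoka, Hiroshima, Nagasaki, Sendai.
The search is exhausted without reaching Nagoya; it lies in a different component.

No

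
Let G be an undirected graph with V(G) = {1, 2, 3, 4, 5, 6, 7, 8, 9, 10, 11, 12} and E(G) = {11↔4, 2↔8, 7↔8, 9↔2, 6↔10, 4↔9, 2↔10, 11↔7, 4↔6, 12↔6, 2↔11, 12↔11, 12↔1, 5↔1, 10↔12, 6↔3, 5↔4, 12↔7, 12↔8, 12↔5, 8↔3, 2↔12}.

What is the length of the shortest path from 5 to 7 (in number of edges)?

2

Distance 0: 5.
Distance 1: 1, 4, 12.
Distance 2: 2, 6, 7, 8, 9, 10, 11 — contains 7.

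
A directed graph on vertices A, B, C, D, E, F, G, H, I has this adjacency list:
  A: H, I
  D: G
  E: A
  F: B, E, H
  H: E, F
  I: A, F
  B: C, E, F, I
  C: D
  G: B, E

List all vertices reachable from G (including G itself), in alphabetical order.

Start at G.
Its neighbours: B, E.
Then their neighbours: A, C, F, I.
Then next layer: D, H.
Every vertex is now reached.

A, B, C, D, E, F, G, H, I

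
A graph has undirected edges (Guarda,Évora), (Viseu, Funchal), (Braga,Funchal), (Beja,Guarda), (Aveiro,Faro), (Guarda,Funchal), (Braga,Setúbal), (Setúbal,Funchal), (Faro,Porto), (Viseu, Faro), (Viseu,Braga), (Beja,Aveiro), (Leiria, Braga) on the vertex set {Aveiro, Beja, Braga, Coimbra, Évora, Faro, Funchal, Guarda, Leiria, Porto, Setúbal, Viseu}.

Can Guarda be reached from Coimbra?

No

Coimbra has no edges, so nothing is reachable from it.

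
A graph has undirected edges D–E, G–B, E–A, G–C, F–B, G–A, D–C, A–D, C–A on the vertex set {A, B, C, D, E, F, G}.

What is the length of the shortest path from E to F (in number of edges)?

Distance 0: E.
Distance 1: A, D.
Distance 2: C, G.
Distance 3: B.
Distance 4: F — contains F.

4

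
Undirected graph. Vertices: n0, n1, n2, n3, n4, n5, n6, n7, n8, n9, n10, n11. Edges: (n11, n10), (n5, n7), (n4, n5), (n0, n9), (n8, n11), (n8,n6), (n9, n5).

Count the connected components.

5

From n0: component {n0, n4, n5, n7, n9}.
From n1: component {n1}.
From n2: component {n2}.
From n3: component {n3}.
From n6: component {n6, n8, n10, n11}.
That's 5 components.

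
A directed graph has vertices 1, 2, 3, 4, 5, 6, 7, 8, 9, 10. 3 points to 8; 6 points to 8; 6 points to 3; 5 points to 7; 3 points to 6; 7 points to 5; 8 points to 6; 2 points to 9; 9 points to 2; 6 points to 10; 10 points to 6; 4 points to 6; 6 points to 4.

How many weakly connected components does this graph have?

From 1: component {1}.
From 2: component {2, 9}.
From 3: component {3, 4, 6, 8, 10}.
From 5: component {5, 7}.
That's 4 components.

4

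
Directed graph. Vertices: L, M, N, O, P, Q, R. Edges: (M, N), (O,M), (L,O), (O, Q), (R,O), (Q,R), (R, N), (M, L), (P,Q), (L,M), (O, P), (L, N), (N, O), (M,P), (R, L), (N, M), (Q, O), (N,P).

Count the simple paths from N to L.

N→M→L
N→M→P→Q→R→L
N→O→M→L
N→O→M→P→Q→R→L
N→O→P→Q→R→L
N→O→Q→R→L
N→P→Q→O→M→L
N→P→Q→R→L
N→P→Q→R→O→M→L

9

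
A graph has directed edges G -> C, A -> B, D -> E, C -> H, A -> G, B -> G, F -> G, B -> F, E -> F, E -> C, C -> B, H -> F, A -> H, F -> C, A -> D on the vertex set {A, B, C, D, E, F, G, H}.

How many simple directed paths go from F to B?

2

F→C→B
F→G→C→B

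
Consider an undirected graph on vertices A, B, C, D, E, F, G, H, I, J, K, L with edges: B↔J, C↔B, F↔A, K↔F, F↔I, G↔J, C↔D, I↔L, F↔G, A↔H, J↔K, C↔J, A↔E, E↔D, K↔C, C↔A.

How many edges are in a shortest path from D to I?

4

Distance 0: D.
Distance 1: C, E.
Distance 2: A, B, J, K.
Distance 3: F, G, H.
Distance 4: I — contains I.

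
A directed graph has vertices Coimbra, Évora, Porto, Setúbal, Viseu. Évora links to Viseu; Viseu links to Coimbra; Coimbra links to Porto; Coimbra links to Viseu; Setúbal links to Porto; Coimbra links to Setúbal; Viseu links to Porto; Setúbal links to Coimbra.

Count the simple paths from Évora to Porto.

3

Évora→Viseu→Coimbra→Porto
Évora→Viseu→Coimbra→Setúbal→Porto
Évora→Viseu→Porto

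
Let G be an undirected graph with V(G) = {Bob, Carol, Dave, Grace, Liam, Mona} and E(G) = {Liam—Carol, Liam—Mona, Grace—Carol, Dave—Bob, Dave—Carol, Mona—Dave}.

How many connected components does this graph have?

From Bob: component {Bob, Carol, Dave, Grace, Liam, Mona}.
That's 1 component.

1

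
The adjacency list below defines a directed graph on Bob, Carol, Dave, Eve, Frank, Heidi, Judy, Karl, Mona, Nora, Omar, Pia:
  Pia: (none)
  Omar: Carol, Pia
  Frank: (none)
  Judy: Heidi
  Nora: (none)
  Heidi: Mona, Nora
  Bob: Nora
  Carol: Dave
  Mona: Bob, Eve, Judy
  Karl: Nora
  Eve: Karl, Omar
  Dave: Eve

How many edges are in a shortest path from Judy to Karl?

4

Distance 0: Judy.
Distance 1: Heidi.
Distance 2: Mona, Nora.
Distance 3: Bob, Eve.
Distance 4: Karl, Omar — contains Karl.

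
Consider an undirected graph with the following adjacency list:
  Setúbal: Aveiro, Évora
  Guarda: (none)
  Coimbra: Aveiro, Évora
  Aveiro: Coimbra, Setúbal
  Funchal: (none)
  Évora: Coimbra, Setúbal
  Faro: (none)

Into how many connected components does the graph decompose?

4

From Aveiro: component {Aveiro, Coimbra, Évora, Setúbal}.
From Faro: component {Faro}.
From Funchal: component {Funchal}.
From Guarda: component {Guarda}.
That's 4 components.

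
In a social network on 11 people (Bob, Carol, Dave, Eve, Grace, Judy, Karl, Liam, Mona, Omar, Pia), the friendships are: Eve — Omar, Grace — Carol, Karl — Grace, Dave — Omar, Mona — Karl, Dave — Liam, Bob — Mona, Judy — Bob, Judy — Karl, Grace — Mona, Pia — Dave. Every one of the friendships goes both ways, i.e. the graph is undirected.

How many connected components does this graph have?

2

From Bob: component {Bob, Carol, Grace, Judy, Karl, Mona}.
From Dave: component {Dave, Eve, Liam, Omar, Pia}.
That's 2 components.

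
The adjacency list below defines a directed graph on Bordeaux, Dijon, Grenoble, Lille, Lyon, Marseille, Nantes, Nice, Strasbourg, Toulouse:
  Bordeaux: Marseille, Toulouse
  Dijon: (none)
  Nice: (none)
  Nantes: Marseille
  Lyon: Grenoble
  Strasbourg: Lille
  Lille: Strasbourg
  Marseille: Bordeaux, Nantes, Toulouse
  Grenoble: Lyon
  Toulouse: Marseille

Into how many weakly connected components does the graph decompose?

5

From Bordeaux: component {Bordeaux, Marseille, Nantes, Toulouse}.
From Dijon: component {Dijon}.
From Grenoble: component {Grenoble, Lyon}.
From Lille: component {Lille, Strasbourg}.
From Nice: component {Nice}.
That's 5 components.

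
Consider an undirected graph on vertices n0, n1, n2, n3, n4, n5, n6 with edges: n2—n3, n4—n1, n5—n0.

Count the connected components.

From n0: component {n0, n5}.
From n1: component {n1, n4}.
From n2: component {n2, n3}.
From n6: component {n6}.
That's 4 components.

4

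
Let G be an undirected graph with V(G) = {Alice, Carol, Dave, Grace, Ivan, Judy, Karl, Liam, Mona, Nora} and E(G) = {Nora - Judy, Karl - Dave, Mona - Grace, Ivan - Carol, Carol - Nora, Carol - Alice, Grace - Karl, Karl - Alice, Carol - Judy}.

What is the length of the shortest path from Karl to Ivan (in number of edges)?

3

Distance 0: Karl.
Distance 1: Alice, Dave, Grace.
Distance 2: Carol, Mona.
Distance 3: Ivan, Judy, Nora — contains Ivan.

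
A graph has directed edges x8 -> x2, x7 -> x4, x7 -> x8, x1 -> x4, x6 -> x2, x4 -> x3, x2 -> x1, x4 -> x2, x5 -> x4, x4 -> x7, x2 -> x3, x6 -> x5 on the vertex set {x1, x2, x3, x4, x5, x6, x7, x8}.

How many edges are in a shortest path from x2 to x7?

Distance 0: x2.
Distance 1: x1, x3.
Distance 2: x4.
Distance 3: x7 — contains x7.

3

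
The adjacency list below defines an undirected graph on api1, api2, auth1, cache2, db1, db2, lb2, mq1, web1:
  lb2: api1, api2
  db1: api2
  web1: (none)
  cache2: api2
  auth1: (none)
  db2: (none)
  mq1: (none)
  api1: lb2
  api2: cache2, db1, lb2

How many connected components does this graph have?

5

From api1: component {api1, api2, cache2, db1, lb2}.
From auth1: component {auth1}.
From db2: component {db2}.
From mq1: component {mq1}.
From web1: component {web1}.
That's 5 components.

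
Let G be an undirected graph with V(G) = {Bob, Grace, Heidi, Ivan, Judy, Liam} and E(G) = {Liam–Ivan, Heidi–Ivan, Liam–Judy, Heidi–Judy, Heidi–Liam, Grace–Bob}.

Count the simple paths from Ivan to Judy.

Ivan–Heidi–Judy
Ivan–Heidi–Liam–Judy
Ivan–Liam–Heidi–Judy
Ivan–Liam–Judy

4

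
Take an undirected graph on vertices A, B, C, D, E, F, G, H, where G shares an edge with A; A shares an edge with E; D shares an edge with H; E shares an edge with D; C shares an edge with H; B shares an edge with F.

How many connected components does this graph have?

From A: component {A, C, D, E, G, H}.
From B: component {B, F}.
That's 2 components.

2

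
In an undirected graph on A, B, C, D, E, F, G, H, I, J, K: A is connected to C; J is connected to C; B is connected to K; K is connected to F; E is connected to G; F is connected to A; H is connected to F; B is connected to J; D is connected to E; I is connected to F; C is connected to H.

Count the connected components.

2

From A: component {A, B, C, F, H, I, J, K}.
From D: component {D, E, G}.
That's 2 components.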